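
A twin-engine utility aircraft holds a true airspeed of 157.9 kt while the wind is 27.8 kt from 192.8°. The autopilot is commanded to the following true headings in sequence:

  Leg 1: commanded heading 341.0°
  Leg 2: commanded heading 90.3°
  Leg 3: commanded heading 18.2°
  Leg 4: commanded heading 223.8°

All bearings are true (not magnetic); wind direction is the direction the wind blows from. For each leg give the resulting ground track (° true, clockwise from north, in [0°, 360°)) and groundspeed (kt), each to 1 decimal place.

Leg 1: track=345.6°, groundspeed=182.1 kt
Leg 2: track=80.9°, groundspeed=166.1 kt
Leg 3: track=17.4°, groundspeed=185.6 kt
Leg 4: track=229.9°, groundspeed=134.8 kt

Leg 1: heading 341.0°; drift +4.6° → track 345.6°, groundspeed 182.1 kt
Leg 2: heading 90.3°; drift -9.4° → track 80.9°, groundspeed 166.1 kt
Leg 3: heading 18.2°; drift -0.8° → track 17.4°, groundspeed 185.6 kt
Leg 4: heading 223.8°; drift +6.1° → track 229.9°, groundspeed 134.8 kt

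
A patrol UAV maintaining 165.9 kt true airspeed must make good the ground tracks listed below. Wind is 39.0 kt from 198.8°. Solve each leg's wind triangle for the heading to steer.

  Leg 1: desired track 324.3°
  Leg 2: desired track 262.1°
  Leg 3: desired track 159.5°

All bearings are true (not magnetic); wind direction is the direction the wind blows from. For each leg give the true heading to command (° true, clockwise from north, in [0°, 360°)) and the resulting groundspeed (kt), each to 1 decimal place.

Leg 1: heading=313.3°, groundspeed=185.5 kt
Leg 2: heading=250.0°, groundspeed=144.7 kt
Leg 3: heading=168.1°, groundspeed=133.9 kt

Leg 1: desired track 324.3°; wind correction -11.0° → command heading 313.3°, groundspeed 185.5 kt
Leg 2: desired track 262.1°; wind correction -12.1° → command heading 250.0°, groundspeed 144.7 kt
Leg 3: desired track 159.5°; wind correction +8.6° → command heading 168.1°, groundspeed 133.9 kt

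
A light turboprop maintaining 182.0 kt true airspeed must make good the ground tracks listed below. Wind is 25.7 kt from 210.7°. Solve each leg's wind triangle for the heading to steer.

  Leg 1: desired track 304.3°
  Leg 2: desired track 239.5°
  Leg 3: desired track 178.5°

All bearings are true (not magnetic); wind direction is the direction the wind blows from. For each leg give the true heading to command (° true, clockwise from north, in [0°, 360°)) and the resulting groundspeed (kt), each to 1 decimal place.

Leg 1: heading=296.2°, groundspeed=181.8 kt
Leg 2: heading=235.6°, groundspeed=159.1 kt
Leg 3: heading=182.8°, groundspeed=159.7 kt

Leg 1: desired track 304.3°; wind correction -8.1° → command heading 296.2°, groundspeed 181.8 kt
Leg 2: desired track 239.5°; wind correction -3.9° → command heading 235.6°, groundspeed 159.1 kt
Leg 3: desired track 178.5°; wind correction +4.3° → command heading 182.8°, groundspeed 159.7 kt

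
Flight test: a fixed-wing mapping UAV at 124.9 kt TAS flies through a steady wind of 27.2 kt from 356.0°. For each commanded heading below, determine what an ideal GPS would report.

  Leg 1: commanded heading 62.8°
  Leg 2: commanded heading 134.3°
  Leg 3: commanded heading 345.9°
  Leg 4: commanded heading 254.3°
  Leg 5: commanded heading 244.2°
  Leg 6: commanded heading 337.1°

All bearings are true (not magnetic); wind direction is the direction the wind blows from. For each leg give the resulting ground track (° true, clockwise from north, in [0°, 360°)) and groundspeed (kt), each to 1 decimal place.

Leg 1: heading 62.8°; drift +12.3° → track 75.1°, groundspeed 116.9 kt
Leg 2: heading 134.3°; drift +7.1° → track 141.4°, groundspeed 146.3 kt
Leg 3: heading 345.9°; drift -2.8° → track 343.1°, groundspeed 98.2 kt
Leg 4: heading 254.3°; drift -11.5° → track 242.8°, groundspeed 133.1 kt
Leg 5: heading 244.2°; drift -10.6° → track 233.6°, groundspeed 137.3 kt
Leg 6: heading 337.1°; drift -5.1° → track 332.0°, groundspeed 99.6 kt

Leg 1: track=75.1°, groundspeed=116.9 kt
Leg 2: track=141.4°, groundspeed=146.3 kt
Leg 3: track=343.1°, groundspeed=98.2 kt
Leg 4: track=242.8°, groundspeed=133.1 kt
Leg 5: track=233.6°, groundspeed=137.3 kt
Leg 6: track=332.0°, groundspeed=99.6 kt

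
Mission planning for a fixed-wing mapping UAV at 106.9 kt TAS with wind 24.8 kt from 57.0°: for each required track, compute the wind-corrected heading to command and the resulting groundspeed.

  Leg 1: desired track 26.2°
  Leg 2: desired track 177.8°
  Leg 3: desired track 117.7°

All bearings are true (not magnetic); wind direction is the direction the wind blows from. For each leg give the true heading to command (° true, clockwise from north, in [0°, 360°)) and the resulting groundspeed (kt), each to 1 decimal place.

Leg 1: heading=33.0°, groundspeed=84.8 kt
Leg 2: heading=166.3°, groundspeed=117.5 kt
Leg 3: heading=106.0°, groundspeed=92.6 kt

Leg 1: desired track 26.2°; wind correction +6.8° → command heading 33.0°, groundspeed 84.8 kt
Leg 2: desired track 177.8°; wind correction -11.5° → command heading 166.3°, groundspeed 117.5 kt
Leg 3: desired track 117.7°; wind correction -11.7° → command heading 106.0°, groundspeed 92.6 kt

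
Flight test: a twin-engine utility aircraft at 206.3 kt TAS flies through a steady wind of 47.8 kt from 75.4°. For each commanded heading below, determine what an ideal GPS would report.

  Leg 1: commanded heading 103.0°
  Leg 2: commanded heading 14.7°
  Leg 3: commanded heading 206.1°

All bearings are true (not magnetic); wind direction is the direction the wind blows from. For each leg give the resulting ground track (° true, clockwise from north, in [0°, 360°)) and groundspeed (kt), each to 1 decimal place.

Leg 1: heading 103.0°; drift +7.7° → track 110.7°, groundspeed 165.4 kt
Leg 2: heading 14.7°; drift -12.8° → track 1.9°, groundspeed 187.6 kt
Leg 3: heading 206.1°; drift +8.7° → track 214.8°, groundspeed 240.2 kt

Leg 1: track=110.7°, groundspeed=165.4 kt
Leg 2: track=1.9°, groundspeed=187.6 kt
Leg 3: track=214.8°, groundspeed=240.2 kt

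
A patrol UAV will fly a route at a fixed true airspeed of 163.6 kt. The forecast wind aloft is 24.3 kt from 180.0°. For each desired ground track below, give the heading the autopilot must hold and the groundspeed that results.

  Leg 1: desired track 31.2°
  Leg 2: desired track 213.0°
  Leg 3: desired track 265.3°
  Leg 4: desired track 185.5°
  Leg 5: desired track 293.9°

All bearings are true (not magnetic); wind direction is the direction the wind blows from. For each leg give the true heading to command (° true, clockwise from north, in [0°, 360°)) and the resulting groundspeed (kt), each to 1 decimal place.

Leg 1: desired track 31.2°; wind correction +4.4° → command heading 35.6°, groundspeed 183.9 kt
Leg 2: desired track 213.0°; wind correction -4.6° → command heading 208.4°, groundspeed 142.7 kt
Leg 3: desired track 265.3°; wind correction -8.5° → command heading 256.8°, groundspeed 159.8 kt
Leg 4: desired track 185.5°; wind correction -0.8° → command heading 184.7°, groundspeed 139.4 kt
Leg 5: desired track 293.9°; wind correction -7.8° → command heading 286.1°, groundspeed 171.9 kt

Leg 1: heading=35.6°, groundspeed=183.9 kt
Leg 2: heading=208.4°, groundspeed=142.7 kt
Leg 3: heading=256.8°, groundspeed=159.8 kt
Leg 4: heading=184.7°, groundspeed=139.4 kt
Leg 5: heading=286.1°, groundspeed=171.9 kt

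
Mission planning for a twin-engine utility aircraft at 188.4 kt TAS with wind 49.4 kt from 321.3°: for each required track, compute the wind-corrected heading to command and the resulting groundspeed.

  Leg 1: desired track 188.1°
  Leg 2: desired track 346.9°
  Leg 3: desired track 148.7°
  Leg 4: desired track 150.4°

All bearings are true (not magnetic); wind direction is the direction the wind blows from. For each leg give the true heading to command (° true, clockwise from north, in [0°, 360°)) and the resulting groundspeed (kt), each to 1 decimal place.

Leg 1: desired track 188.1°; wind correction +11.0° → command heading 199.1°, groundspeed 218.7 kt
Leg 2: desired track 346.9°; wind correction -6.5° → command heading 340.4°, groundspeed 142.6 kt
Leg 3: desired track 148.7°; wind correction +1.9° → command heading 150.6°, groundspeed 237.3 kt
Leg 4: desired track 150.4°; wind correction +2.4° → command heading 152.8°, groundspeed 237.0 kt

Leg 1: heading=199.1°, groundspeed=218.7 kt
Leg 2: heading=340.4°, groundspeed=142.6 kt
Leg 3: heading=150.6°, groundspeed=237.3 kt
Leg 4: heading=152.8°, groundspeed=237.0 kt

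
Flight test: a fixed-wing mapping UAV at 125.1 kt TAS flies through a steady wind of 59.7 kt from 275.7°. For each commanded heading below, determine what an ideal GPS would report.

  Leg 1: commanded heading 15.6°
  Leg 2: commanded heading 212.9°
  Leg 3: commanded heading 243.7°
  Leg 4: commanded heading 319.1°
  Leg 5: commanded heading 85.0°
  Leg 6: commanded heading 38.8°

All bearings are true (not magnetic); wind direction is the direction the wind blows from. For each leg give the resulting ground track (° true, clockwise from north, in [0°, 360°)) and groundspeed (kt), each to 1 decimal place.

Leg 1: track=39.1°, groundspeed=147.6 kt
Leg 2: track=184.4°, groundspeed=111.3 kt
Leg 3: track=220.7°, groundspeed=80.9 kt
Leg 4: track=345.8°, groundspeed=91.4 kt
Leg 5: track=88.5°, groundspeed=184.1 kt
Leg 6: track=56.4°, groundspeed=165.4 kt

Leg 1: heading 15.6°; drift +23.5° → track 39.1°, groundspeed 147.6 kt
Leg 2: heading 212.9°; drift -28.5° → track 184.4°, groundspeed 111.3 kt
Leg 3: heading 243.7°; drift -23.0° → track 220.7°, groundspeed 80.9 kt
Leg 4: heading 319.1°; drift +26.7° → track 345.8°, groundspeed 91.4 kt
Leg 5: heading 85.0°; drift +3.5° → track 88.5°, groundspeed 184.1 kt
Leg 6: heading 38.8°; drift +17.6° → track 56.4°, groundspeed 165.4 kt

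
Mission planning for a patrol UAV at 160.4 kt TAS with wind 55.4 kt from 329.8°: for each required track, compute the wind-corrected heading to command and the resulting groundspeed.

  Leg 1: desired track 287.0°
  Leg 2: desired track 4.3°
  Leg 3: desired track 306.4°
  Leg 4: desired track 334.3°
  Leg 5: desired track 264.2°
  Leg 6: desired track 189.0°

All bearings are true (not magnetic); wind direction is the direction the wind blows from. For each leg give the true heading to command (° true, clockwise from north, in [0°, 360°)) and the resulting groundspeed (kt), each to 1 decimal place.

Leg 1: desired track 287.0°; wind correction +13.6° → command heading 300.6°, groundspeed 115.3 kt
Leg 2: desired track 4.3°; wind correction -11.3° → command heading 353.0°, groundspeed 111.6 kt
Leg 3: desired track 306.4°; wind correction +7.9° → command heading 314.3°, groundspeed 108.0 kt
Leg 4: desired track 334.3°; wind correction -1.6° → command heading 332.7°, groundspeed 105.1 kt
Leg 5: desired track 264.2°; wind correction +18.3° → command heading 282.5°, groundspeed 129.4 kt
Leg 6: desired track 189.0°; wind correction +12.6° → command heading 201.6°, groundspeed 199.5 kt

Leg 1: heading=300.6°, groundspeed=115.3 kt
Leg 2: heading=353.0°, groundspeed=111.6 kt
Leg 3: heading=314.3°, groundspeed=108.0 kt
Leg 4: heading=332.7°, groundspeed=105.1 kt
Leg 5: heading=282.5°, groundspeed=129.4 kt
Leg 6: heading=201.6°, groundspeed=199.5 kt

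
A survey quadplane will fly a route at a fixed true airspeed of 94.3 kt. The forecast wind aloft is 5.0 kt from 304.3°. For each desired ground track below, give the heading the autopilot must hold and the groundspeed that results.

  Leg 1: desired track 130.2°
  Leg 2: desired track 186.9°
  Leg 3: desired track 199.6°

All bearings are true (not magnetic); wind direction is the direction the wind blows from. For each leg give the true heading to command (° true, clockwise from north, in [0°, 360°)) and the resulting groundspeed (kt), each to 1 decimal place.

Leg 1: heading=130.5°, groundspeed=99.3 kt
Leg 2: heading=189.6°, groundspeed=96.5 kt
Leg 3: heading=202.5°, groundspeed=95.4 kt

Leg 1: desired track 130.2°; wind correction +0.3° → command heading 130.5°, groundspeed 99.3 kt
Leg 2: desired track 186.9°; wind correction +2.7° → command heading 189.6°, groundspeed 96.5 kt
Leg 3: desired track 199.6°; wind correction +2.9° → command heading 202.5°, groundspeed 95.4 kt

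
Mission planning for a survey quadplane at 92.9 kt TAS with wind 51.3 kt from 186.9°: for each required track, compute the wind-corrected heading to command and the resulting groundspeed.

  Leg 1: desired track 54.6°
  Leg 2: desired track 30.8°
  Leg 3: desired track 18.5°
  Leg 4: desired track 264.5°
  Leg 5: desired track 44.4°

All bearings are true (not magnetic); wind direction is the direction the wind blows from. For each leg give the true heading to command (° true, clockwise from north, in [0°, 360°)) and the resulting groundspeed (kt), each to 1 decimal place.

Leg 1: desired track 54.6°; wind correction +24.1° → command heading 78.7°, groundspeed 119.3 kt
Leg 2: desired track 30.8°; wind correction +12.9° → command heading 43.7°, groundspeed 137.4 kt
Leg 3: desired track 18.5°; wind correction +6.4° → command heading 24.9°, groundspeed 142.6 kt
Leg 4: desired track 264.5°; wind correction -32.6° → command heading 231.9°, groundspeed 67.2 kt
Leg 5: desired track 44.4°; wind correction +19.6° → command heading 64.0°, groundspeed 128.2 kt

Leg 1: heading=78.7°, groundspeed=119.3 kt
Leg 2: heading=43.7°, groundspeed=137.4 kt
Leg 3: heading=24.9°, groundspeed=142.6 kt
Leg 4: heading=231.9°, groundspeed=67.2 kt
Leg 5: heading=64.0°, groundspeed=128.2 kt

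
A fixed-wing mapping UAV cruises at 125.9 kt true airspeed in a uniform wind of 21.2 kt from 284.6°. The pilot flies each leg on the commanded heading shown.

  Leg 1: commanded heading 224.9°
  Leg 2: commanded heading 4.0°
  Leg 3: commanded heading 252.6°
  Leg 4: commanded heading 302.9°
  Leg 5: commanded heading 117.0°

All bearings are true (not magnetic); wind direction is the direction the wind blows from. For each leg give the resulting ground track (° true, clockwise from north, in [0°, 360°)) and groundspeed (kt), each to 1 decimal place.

Leg 1: heading 224.9°; drift -9.0° → track 215.9°, groundspeed 116.6 kt
Leg 2: heading 4.0°; drift +9.7° → track 13.7°, groundspeed 123.8 kt
Leg 3: heading 252.6°; drift -5.9° → track 246.7°, groundspeed 108.5 kt
Leg 4: heading 302.9°; drift +3.6° → track 306.5°, groundspeed 106.0 kt
Leg 5: heading 117.0°; drift -1.8° → track 115.2°, groundspeed 146.7 kt

Leg 1: track=215.9°, groundspeed=116.6 kt
Leg 2: track=13.7°, groundspeed=123.8 kt
Leg 3: track=246.7°, groundspeed=108.5 kt
Leg 4: track=306.5°, groundspeed=106.0 kt
Leg 5: track=115.2°, groundspeed=146.7 kt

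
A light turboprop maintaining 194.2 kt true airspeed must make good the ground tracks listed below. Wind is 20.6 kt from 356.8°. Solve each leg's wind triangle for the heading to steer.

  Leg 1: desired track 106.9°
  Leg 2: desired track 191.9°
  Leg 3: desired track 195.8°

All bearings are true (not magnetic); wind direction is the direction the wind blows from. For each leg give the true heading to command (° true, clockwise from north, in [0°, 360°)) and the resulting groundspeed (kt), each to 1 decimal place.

Leg 1: heading=101.2°, groundspeed=200.3 kt
Leg 2: heading=193.5°, groundspeed=214.0 kt
Leg 3: heading=197.8°, groundspeed=213.6 kt

Leg 1: desired track 106.9°; wind correction -5.7° → command heading 101.2°, groundspeed 200.3 kt
Leg 2: desired track 191.9°; wind correction +1.6° → command heading 193.5°, groundspeed 214.0 kt
Leg 3: desired track 195.8°; wind correction +2.0° → command heading 197.8°, groundspeed 213.6 kt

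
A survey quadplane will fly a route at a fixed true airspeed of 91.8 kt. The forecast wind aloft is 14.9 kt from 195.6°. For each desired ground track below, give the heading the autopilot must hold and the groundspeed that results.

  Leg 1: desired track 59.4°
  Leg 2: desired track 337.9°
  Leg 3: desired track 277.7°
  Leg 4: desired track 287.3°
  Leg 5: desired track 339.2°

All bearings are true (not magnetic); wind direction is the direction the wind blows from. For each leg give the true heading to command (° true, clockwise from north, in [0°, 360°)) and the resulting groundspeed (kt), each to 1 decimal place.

Leg 1: desired track 59.4°; wind correction +6.5° → command heading 65.9°, groundspeed 102.0 kt
Leg 2: desired track 337.9°; wind correction -5.7° → command heading 332.2°, groundspeed 103.1 kt
Leg 3: desired track 277.7°; wind correction -9.3° → command heading 268.4°, groundspeed 88.6 kt
Leg 4: desired track 287.3°; wind correction -9.3° → command heading 278.0°, groundspeed 91.0 kt
Leg 5: desired track 339.2°; wind correction -5.5° → command heading 333.7°, groundspeed 103.4 kt

Leg 1: heading=65.9°, groundspeed=102.0 kt
Leg 2: heading=332.2°, groundspeed=103.1 kt
Leg 3: heading=268.4°, groundspeed=88.6 kt
Leg 4: heading=278.0°, groundspeed=91.0 kt
Leg 5: heading=333.7°, groundspeed=103.4 kt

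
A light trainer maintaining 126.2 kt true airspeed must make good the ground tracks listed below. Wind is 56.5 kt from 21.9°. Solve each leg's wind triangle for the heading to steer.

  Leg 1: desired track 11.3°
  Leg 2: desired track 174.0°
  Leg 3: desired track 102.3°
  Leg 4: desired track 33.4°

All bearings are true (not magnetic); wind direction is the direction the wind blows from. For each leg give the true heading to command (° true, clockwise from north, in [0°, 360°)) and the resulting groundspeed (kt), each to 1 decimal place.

Leg 1: heading=16.0°, groundspeed=70.2 kt
Leg 2: heading=161.9°, groundspeed=173.3 kt
Leg 3: heading=76.1°, groundspeed=103.8 kt
Leg 4: heading=28.3°, groundspeed=70.3 kt

Leg 1: desired track 11.3°; wind correction +4.7° → command heading 16.0°, groundspeed 70.2 kt
Leg 2: desired track 174.0°; wind correction -12.1° → command heading 161.9°, groundspeed 173.3 kt
Leg 3: desired track 102.3°; wind correction -26.2° → command heading 76.1°, groundspeed 103.8 kt
Leg 4: desired track 33.4°; wind correction -5.1° → command heading 28.3°, groundspeed 70.3 kt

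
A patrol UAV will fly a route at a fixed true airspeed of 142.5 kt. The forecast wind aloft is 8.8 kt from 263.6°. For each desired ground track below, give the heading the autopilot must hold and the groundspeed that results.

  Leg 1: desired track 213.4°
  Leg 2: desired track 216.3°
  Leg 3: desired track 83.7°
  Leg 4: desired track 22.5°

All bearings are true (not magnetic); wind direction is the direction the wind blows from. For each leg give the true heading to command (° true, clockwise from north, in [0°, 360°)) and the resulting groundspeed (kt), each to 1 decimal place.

Leg 1: desired track 213.4°; wind correction +2.7° → command heading 216.1°, groundspeed 136.7 kt
Leg 2: desired track 216.3°; wind correction +2.6° → command heading 218.9°, groundspeed 136.4 kt
Leg 3: desired track 83.7°; wind correction +0.0° → command heading 83.7°, groundspeed 151.3 kt
Leg 4: desired track 22.5°; wind correction -3.1° → command heading 19.4°, groundspeed 146.5 kt

Leg 1: heading=216.1°, groundspeed=136.7 kt
Leg 2: heading=218.9°, groundspeed=136.4 kt
Leg 3: heading=83.7°, groundspeed=151.3 kt
Leg 4: heading=19.4°, groundspeed=146.5 kt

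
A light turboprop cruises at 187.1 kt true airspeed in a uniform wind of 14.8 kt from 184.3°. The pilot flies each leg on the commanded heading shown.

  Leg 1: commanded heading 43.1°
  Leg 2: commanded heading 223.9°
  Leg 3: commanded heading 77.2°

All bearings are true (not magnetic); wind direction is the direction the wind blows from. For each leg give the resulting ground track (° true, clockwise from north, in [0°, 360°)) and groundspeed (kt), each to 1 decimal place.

Leg 1: heading 43.1°; drift -2.7° → track 40.4°, groundspeed 198.9 kt
Leg 2: heading 223.9°; drift +3.1° → track 227.0°, groundspeed 175.9 kt
Leg 3: heading 77.2°; drift -4.2° → track 73.0°, groundspeed 192.0 kt

Leg 1: track=40.4°, groundspeed=198.9 kt
Leg 2: track=227.0°, groundspeed=175.9 kt
Leg 3: track=73.0°, groundspeed=192.0 kt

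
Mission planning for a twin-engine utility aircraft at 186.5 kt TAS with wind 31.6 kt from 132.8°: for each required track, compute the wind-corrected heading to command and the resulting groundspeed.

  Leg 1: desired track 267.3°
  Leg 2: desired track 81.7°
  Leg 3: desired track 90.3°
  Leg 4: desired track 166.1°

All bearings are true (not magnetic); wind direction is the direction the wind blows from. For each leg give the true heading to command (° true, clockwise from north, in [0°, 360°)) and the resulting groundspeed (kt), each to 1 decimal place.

Leg 1: heading=260.4°, groundspeed=207.3 kt
Leg 2: heading=89.3°, groundspeed=165.0 kt
Leg 3: heading=96.9°, groundspeed=162.0 kt
Leg 4: heading=160.8°, groundspeed=159.3 kt

Leg 1: desired track 267.3°; wind correction -6.9° → command heading 260.4°, groundspeed 207.3 kt
Leg 2: desired track 81.7°; wind correction +7.6° → command heading 89.3°, groundspeed 165.0 kt
Leg 3: desired track 90.3°; wind correction +6.6° → command heading 96.9°, groundspeed 162.0 kt
Leg 4: desired track 166.1°; wind correction -5.3° → command heading 160.8°, groundspeed 159.3 kt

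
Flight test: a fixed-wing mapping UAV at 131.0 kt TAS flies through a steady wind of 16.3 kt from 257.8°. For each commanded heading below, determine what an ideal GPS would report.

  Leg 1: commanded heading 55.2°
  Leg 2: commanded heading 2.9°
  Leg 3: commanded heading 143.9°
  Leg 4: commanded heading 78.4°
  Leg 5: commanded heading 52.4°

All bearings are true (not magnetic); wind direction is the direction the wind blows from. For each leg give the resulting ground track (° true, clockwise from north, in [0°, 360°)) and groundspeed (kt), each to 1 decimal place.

Leg 1: track=57.7°, groundspeed=146.2 kt
Leg 2: track=9.5°, groundspeed=136.2 kt
Leg 3: track=137.7°, groundspeed=138.4 kt
Leg 4: track=78.3°, groundspeed=147.3 kt
Leg 5: track=55.1°, groundspeed=145.9 kt

Leg 1: heading 55.2°; drift +2.5° → track 57.7°, groundspeed 146.2 kt
Leg 2: heading 2.9°; drift +6.6° → track 9.5°, groundspeed 136.2 kt
Leg 3: heading 143.9°; drift -6.2° → track 137.7°, groundspeed 138.4 kt
Leg 4: heading 78.4°; drift -0.1° → track 78.3°, groundspeed 147.3 kt
Leg 5: heading 52.4°; drift +2.7° → track 55.1°, groundspeed 145.9 kt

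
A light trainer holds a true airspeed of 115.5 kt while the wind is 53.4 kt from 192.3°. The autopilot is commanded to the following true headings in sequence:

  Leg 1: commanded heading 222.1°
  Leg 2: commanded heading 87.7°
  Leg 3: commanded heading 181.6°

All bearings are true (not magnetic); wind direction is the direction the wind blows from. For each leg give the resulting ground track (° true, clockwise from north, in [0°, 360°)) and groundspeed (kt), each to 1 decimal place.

Leg 1: track=243.1°, groundspeed=74.1 kt
Leg 2: track=65.9°, groundspeed=138.9 kt
Leg 3: track=172.7°, groundspeed=63.8 kt

Leg 1: heading 222.1°; drift +21.0° → track 243.1°, groundspeed 74.1 kt
Leg 2: heading 87.7°; drift -21.8° → track 65.9°, groundspeed 138.9 kt
Leg 3: heading 181.6°; drift -8.9° → track 172.7°, groundspeed 63.8 kt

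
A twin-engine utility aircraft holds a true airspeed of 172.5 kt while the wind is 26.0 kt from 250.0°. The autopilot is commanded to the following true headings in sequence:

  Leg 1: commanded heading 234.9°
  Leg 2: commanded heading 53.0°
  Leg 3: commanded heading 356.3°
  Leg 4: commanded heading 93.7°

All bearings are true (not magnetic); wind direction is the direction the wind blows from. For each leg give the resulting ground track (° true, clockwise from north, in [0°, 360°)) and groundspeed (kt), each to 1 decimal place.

Leg 1: track=232.3°, groundspeed=147.6 kt
Leg 2: track=55.2°, groundspeed=197.5 kt
Leg 3: track=4.2°, groundspeed=181.5 kt
Leg 4: track=90.7°, groundspeed=196.6 kt

Leg 1: heading 234.9°; drift -2.6° → track 232.3°, groundspeed 147.6 kt
Leg 2: heading 53.0°; drift +2.2° → track 55.2°, groundspeed 197.5 kt
Leg 3: heading 356.3°; drift +7.9° → track 4.2°, groundspeed 181.5 kt
Leg 4: heading 93.7°; drift -3.0° → track 90.7°, groundspeed 196.6 kt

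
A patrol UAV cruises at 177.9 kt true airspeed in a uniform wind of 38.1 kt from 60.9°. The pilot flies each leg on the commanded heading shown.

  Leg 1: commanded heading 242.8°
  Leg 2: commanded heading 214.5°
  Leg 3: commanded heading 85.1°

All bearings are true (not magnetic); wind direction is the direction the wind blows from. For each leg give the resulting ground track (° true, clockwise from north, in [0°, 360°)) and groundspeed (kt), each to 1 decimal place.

Leg 1: track=242.5°, groundspeed=216.0 kt
Leg 2: track=219.1°, groundspeed=212.7 kt
Leg 3: track=91.3°, groundspeed=144.0 kt

Leg 1: heading 242.8°; drift -0.3° → track 242.5°, groundspeed 216.0 kt
Leg 2: heading 214.5°; drift +4.6° → track 219.1°, groundspeed 212.7 kt
Leg 3: heading 85.1°; drift +6.2° → track 91.3°, groundspeed 144.0 kt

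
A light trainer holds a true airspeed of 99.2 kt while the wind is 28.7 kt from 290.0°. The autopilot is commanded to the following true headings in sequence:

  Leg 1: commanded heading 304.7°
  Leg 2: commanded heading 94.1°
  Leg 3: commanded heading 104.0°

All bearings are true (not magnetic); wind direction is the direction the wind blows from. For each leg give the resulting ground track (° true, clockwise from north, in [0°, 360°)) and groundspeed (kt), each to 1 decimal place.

Leg 1: heading 304.7°; drift +5.8° → track 310.5°, groundspeed 71.8 kt
Leg 2: heading 94.1°; drift +3.5° → track 97.6°, groundspeed 127.0 kt
Leg 3: heading 104.0°; drift +1.3° → track 105.3°, groundspeed 127.8 kt

Leg 1: track=310.5°, groundspeed=71.8 kt
Leg 2: track=97.6°, groundspeed=127.0 kt
Leg 3: track=105.3°, groundspeed=127.8 kt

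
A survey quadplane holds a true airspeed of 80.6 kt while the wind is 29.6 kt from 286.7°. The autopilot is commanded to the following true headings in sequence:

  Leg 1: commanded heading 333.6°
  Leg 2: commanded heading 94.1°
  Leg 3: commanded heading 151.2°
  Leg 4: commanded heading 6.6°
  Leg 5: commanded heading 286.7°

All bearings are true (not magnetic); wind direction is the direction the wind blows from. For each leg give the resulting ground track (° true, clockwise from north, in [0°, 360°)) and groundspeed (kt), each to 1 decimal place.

Leg 1: track=353.3°, groundspeed=64.1 kt
Leg 2: track=97.5°, groundspeed=109.7 kt
Leg 3: track=139.7°, groundspeed=103.8 kt
Leg 4: track=27.7°, groundspeed=80.8 kt
Leg 5: track=286.7°, groundspeed=51.0 kt

Leg 1: heading 333.6°; drift +19.7° → track 353.3°, groundspeed 64.1 kt
Leg 2: heading 94.1°; drift +3.4° → track 97.5°, groundspeed 109.7 kt
Leg 3: heading 151.2°; drift -11.5° → track 139.7°, groundspeed 103.8 kt
Leg 4: heading 6.6°; drift +21.1° → track 27.7°, groundspeed 80.8 kt
Leg 5: heading 286.7°; drift +0.0° → track 286.7°, groundspeed 51.0 kt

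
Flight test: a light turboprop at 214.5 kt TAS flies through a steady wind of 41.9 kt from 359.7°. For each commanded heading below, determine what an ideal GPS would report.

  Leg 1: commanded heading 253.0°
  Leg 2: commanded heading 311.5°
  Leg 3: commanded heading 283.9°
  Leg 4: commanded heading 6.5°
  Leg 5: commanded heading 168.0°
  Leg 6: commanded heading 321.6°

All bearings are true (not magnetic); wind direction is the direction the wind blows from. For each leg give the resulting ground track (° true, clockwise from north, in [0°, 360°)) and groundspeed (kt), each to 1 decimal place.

Leg 1: track=243.0°, groundspeed=230.1 kt
Leg 2: track=302.0°, groundspeed=189.2 kt
Leg 3: track=272.7°, groundspeed=208.2 kt
Leg 4: track=8.1°, groundspeed=173.0 kt
Leg 5: track=169.9°, groundspeed=255.7 kt
Leg 6: track=313.5°, groundspeed=183.4 kt

Leg 1: heading 253.0°; drift -10.0° → track 243.0°, groundspeed 230.1 kt
Leg 2: heading 311.5°; drift -9.5° → track 302.0°, groundspeed 189.2 kt
Leg 3: heading 283.9°; drift -11.2° → track 272.7°, groundspeed 208.2 kt
Leg 4: heading 6.5°; drift +1.6° → track 8.1°, groundspeed 173.0 kt
Leg 5: heading 168.0°; drift +1.9° → track 169.9°, groundspeed 255.7 kt
Leg 6: heading 321.6°; drift -8.1° → track 313.5°, groundspeed 183.4 kt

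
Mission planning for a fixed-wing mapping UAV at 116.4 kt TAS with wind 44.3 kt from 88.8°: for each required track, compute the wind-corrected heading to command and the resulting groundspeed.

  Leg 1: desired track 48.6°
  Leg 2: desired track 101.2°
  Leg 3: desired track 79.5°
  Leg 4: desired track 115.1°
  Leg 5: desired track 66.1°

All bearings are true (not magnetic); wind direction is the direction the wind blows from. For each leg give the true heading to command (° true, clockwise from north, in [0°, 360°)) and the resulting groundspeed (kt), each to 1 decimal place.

Leg 1: desired track 48.6°; wind correction +14.2° → command heading 62.8°, groundspeed 79.0 kt
Leg 2: desired track 101.2°; wind correction -4.7° → command heading 96.5°, groundspeed 72.7 kt
Leg 3: desired track 79.5°; wind correction +3.5° → command heading 83.0°, groundspeed 72.5 kt
Leg 4: desired track 115.1°; wind correction -9.7° → command heading 105.4°, groundspeed 75.0 kt
Leg 5: desired track 66.1°; wind correction +8.4° → command heading 74.5°, groundspeed 74.3 kt

Leg 1: heading=62.8°, groundspeed=79.0 kt
Leg 2: heading=96.5°, groundspeed=72.7 kt
Leg 3: heading=83.0°, groundspeed=72.5 kt
Leg 4: heading=105.4°, groundspeed=75.0 kt
Leg 5: heading=74.5°, groundspeed=74.3 kt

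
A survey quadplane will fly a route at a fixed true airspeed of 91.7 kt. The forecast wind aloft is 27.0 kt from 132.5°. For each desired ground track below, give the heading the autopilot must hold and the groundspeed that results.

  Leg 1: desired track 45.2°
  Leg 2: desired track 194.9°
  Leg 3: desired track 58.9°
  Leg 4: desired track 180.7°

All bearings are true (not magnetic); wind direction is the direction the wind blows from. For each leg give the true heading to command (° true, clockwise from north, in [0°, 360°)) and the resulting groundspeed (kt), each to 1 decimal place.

Leg 1: desired track 45.2°; wind correction +17.1° → command heading 62.3°, groundspeed 86.4 kt
Leg 2: desired track 194.9°; wind correction -15.1° → command heading 179.8°, groundspeed 76.0 kt
Leg 3: desired track 58.9°; wind correction +16.4° → command heading 75.3°, groundspeed 80.3 kt
Leg 4: desired track 180.7°; wind correction -12.7° → command heading 168.0°, groundspeed 71.5 kt

Leg 1: heading=62.3°, groundspeed=86.4 kt
Leg 2: heading=179.8°, groundspeed=76.0 kt
Leg 3: heading=75.3°, groundspeed=80.3 kt
Leg 4: heading=168.0°, groundspeed=71.5 kt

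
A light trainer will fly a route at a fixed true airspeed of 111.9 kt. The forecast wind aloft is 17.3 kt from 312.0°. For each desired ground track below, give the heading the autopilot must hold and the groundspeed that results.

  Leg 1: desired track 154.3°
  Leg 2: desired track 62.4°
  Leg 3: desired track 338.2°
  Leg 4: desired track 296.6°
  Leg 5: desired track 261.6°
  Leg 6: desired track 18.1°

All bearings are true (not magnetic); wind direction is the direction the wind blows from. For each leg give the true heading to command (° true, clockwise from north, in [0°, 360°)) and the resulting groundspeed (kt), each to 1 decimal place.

Leg 1: desired track 154.3°; wind correction +3.4° → command heading 157.7°, groundspeed 127.7 kt
Leg 2: desired track 62.4°; wind correction -8.3° → command heading 54.1°, groundspeed 116.7 kt
Leg 3: desired track 338.2°; wind correction -3.9° → command heading 334.3°, groundspeed 96.1 kt
Leg 4: desired track 296.6°; wind correction +2.4° → command heading 299.0°, groundspeed 95.1 kt
Leg 5: desired track 261.6°; wind correction +6.8° → command heading 268.4°, groundspeed 100.1 kt
Leg 6: desired track 18.1°; wind correction -8.1° → command heading 10.0°, groundspeed 103.8 kt

Leg 1: heading=157.7°, groundspeed=127.7 kt
Leg 2: heading=54.1°, groundspeed=116.7 kt
Leg 3: heading=334.3°, groundspeed=96.1 kt
Leg 4: heading=299.0°, groundspeed=95.1 kt
Leg 5: heading=268.4°, groundspeed=100.1 kt
Leg 6: heading=10.0°, groundspeed=103.8 kt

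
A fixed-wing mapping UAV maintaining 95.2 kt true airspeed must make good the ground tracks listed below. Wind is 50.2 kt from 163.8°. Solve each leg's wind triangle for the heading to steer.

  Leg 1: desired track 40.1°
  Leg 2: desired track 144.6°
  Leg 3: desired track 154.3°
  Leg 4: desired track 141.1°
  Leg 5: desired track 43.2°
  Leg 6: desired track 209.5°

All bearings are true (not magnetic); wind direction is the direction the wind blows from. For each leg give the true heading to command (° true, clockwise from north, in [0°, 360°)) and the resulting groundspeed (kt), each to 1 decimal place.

Leg 1: desired track 40.1°; wind correction +26.0° → command heading 66.1°, groundspeed 113.4 kt
Leg 2: desired track 144.6°; wind correction +10.0° → command heading 154.6°, groundspeed 46.3 kt
Leg 3: desired track 154.3°; wind correction +5.0° → command heading 159.3°, groundspeed 45.3 kt
Leg 4: desired track 141.1°; wind correction +11.7° → command heading 152.8°, groundspeed 46.9 kt
Leg 5: desired track 43.2°; wind correction +27.0° → command heading 70.2°, groundspeed 110.4 kt
Leg 6: desired track 209.5°; wind correction -22.2° → command heading 187.3°, groundspeed 53.1 kt

Leg 1: heading=66.1°, groundspeed=113.4 kt
Leg 2: heading=154.6°, groundspeed=46.3 kt
Leg 3: heading=159.3°, groundspeed=45.3 kt
Leg 4: heading=152.8°, groundspeed=46.9 kt
Leg 5: heading=70.2°, groundspeed=110.4 kt
Leg 6: heading=187.3°, groundspeed=53.1 kt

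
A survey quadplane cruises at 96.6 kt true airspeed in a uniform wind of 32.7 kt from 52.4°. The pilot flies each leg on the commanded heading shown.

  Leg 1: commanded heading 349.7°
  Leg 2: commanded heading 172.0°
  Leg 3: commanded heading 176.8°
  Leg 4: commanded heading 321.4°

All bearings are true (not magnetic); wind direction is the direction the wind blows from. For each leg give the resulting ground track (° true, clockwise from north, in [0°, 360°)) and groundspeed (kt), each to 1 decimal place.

Leg 1: heading 349.7°; drift -19.6° → track 330.1°, groundspeed 86.6 kt
Leg 2: heading 172.0°; drift +14.2° → track 186.2°, groundspeed 116.3 kt
Leg 3: heading 176.8°; drift +13.2° → track 190.0°, groundspeed 118.2 kt
Leg 4: heading 321.4°; drift -18.6° → track 302.8°, groundspeed 102.5 kt

Leg 1: track=330.1°, groundspeed=86.6 kt
Leg 2: track=186.2°, groundspeed=116.3 kt
Leg 3: track=190.0°, groundspeed=118.2 kt
Leg 4: track=302.8°, groundspeed=102.5 kt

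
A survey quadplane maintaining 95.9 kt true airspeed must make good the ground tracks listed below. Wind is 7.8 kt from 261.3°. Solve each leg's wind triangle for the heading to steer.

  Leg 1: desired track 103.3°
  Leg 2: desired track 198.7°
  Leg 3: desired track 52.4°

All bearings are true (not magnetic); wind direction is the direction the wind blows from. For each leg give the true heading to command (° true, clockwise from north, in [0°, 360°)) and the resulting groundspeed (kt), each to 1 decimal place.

Leg 1: desired track 103.3°; wind correction +1.7° → command heading 105.0°, groundspeed 103.1 kt
Leg 2: desired track 198.7°; wind correction +4.1° → command heading 202.8°, groundspeed 92.1 kt
Leg 3: desired track 52.4°; wind correction -2.3° → command heading 50.1°, groundspeed 102.7 kt

Leg 1: heading=105.0°, groundspeed=103.1 kt
Leg 2: heading=202.8°, groundspeed=92.1 kt
Leg 3: heading=50.1°, groundspeed=102.7 kt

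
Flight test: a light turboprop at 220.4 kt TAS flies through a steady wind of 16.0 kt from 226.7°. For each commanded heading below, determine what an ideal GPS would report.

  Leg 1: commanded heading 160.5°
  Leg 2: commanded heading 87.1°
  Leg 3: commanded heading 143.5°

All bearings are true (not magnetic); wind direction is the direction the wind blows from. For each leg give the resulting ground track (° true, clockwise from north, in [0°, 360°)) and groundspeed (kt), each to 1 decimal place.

Leg 1: track=156.6°, groundspeed=214.4 kt
Leg 2: track=84.5°, groundspeed=232.8 kt
Leg 3: track=139.3°, groundspeed=219.1 kt

Leg 1: heading 160.5°; drift -3.9° → track 156.6°, groundspeed 214.4 kt
Leg 2: heading 87.1°; drift -2.6° → track 84.5°, groundspeed 232.8 kt
Leg 3: heading 143.5°; drift -4.2° → track 139.3°, groundspeed 219.1 kt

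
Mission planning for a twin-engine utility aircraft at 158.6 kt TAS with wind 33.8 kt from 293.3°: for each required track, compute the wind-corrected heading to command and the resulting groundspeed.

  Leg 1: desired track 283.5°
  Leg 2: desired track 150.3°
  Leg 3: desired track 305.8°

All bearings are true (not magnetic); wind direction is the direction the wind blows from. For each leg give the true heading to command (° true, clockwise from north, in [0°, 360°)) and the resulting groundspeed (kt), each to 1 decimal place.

Leg 1: heading=285.6°, groundspeed=125.2 kt
Leg 2: heading=157.7°, groundspeed=184.3 kt
Leg 3: heading=303.2°, groundspeed=125.4 kt

Leg 1: desired track 283.5°; wind correction +2.1° → command heading 285.6°, groundspeed 125.2 kt
Leg 2: desired track 150.3°; wind correction +7.4° → command heading 157.7°, groundspeed 184.3 kt
Leg 3: desired track 305.8°; wind correction -2.6° → command heading 303.2°, groundspeed 125.4 kt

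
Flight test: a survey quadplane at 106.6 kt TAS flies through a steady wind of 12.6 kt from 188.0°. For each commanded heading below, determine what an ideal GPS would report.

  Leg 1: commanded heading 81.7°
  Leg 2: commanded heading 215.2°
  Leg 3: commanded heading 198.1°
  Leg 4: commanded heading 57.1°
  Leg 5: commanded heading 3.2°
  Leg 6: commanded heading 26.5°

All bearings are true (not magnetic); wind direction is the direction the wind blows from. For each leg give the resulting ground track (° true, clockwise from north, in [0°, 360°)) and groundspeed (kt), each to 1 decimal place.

Leg 1: track=75.4°, groundspeed=110.8 kt
Leg 2: track=218.7°, groundspeed=95.6 kt
Leg 3: track=199.4°, groundspeed=94.2 kt
Leg 4: track=52.4°, groundspeed=115.2 kt
Leg 5: track=3.7°, groundspeed=119.2 kt
Leg 6: track=24.6°, groundspeed=118.6 kt

Leg 1: heading 81.7°; drift -6.3° → track 75.4°, groundspeed 110.8 kt
Leg 2: heading 215.2°; drift +3.5° → track 218.7°, groundspeed 95.6 kt
Leg 3: heading 198.1°; drift +1.3° → track 199.4°, groundspeed 94.2 kt
Leg 4: heading 57.1°; drift -4.7° → track 52.4°, groundspeed 115.2 kt
Leg 5: heading 3.2°; drift +0.5° → track 3.7°, groundspeed 119.2 kt
Leg 6: heading 26.5°; drift -1.9° → track 24.6°, groundspeed 118.6 kt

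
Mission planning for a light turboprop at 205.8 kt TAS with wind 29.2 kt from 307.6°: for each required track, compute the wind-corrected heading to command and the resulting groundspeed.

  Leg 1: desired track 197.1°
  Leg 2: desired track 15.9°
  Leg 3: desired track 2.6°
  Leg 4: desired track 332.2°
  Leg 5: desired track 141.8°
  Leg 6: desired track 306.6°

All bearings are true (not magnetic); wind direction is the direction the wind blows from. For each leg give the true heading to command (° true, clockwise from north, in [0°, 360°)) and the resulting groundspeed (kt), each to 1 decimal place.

Leg 1: desired track 197.1°; wind correction +7.6° → command heading 204.7°, groundspeed 214.2 kt
Leg 2: desired track 15.9°; wind correction -7.6° → command heading 8.3°, groundspeed 193.2 kt
Leg 3: desired track 2.6°; wind correction -6.7° → command heading 355.9°, groundspeed 187.7 kt
Leg 4: desired track 332.2°; wind correction -3.4° → command heading 328.8°, groundspeed 178.9 kt
Leg 5: desired track 141.8°; wind correction +2.0° → command heading 143.8°, groundspeed 234.0 kt
Leg 6: desired track 306.6°; wind correction +0.1° → command heading 306.7°, groundspeed 176.6 kt

Leg 1: heading=204.7°, groundspeed=214.2 kt
Leg 2: heading=8.3°, groundspeed=193.2 kt
Leg 3: heading=355.9°, groundspeed=187.7 kt
Leg 4: heading=328.8°, groundspeed=178.9 kt
Leg 5: heading=143.8°, groundspeed=234.0 kt
Leg 6: heading=306.7°, groundspeed=176.6 kt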